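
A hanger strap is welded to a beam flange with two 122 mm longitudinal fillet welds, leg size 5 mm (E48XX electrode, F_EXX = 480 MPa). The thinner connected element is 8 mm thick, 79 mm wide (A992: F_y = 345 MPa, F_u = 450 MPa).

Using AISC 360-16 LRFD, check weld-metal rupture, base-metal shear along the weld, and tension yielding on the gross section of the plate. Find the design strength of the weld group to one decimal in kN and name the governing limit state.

186.3 kN (weld metal governs)

Weld metal: throat = 0.707×5 = 3.535 mm, L = 2×122 = 244 mm. φR_n = 0.75 × 0.6 × 480 × 3.535 × 244 = 186.3 kN.
Base metal shear (8 mm plate): yield φR_n = 1.0×0.6×345×8×244 = 404.1 kN; rupture φR_n = 0.75×0.6×450×8×244 = 395.3 kN; take 395.3 kN (rupture).
Tension yield (gross): A_g = 79×8 = 632 mm². φR_n = 0.90 × 345 × 632 = 196.2 kN.
Governing: min(186.3, 395.3, 196.2) = 186.3 kN → weld metal.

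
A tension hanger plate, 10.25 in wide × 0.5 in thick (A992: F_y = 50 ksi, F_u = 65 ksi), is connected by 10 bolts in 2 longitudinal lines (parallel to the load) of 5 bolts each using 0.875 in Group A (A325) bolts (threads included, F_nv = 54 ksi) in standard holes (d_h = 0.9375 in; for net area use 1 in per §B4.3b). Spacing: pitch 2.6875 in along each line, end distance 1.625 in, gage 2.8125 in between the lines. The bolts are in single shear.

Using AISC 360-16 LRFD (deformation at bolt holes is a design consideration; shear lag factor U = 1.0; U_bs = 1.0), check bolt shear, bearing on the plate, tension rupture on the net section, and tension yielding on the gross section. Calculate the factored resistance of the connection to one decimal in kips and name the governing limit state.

Bolt shear: A_b = π(0.875)²/4 = 0.60132 in². φR_n = 0.75 × 54 × 0.60132 × 10 × 1 = 243.5 kips.
Bearing (0.5 in plate, F_u = 65 ksi): end bolts L_c = 1.625 − 0.9375/2 = 1.15625, R_n = min(1.2×1.15625×0.5×65, 2.4×0.875×0.5×65) = 45.094 kips/bolt; interior L_c = 2.6875 − 0.9375 = 1.75, R_n = 68.25 kips/bolt. φR_n = 0.75 × (2×45.094 + 8×68.25) = 477.1 kips.
Tension rupture (net): A_n = (10.25 − 2×1)×0.5 = 4.125 in² (U = 1.0, A_e = A_n). φR_n = 0.75 × 65 × 4.125 = 201.1 kips.
Tension yield (gross): A_g = 10.25×0.5 = 5.125 in². φR_n = 0.90 × 50 × 5.125 = 230.6 kips.
Governing: min(243.5, 477.1, 201.1, 230.6) = 201.1 kips → net-section rupture.

201.1 kips (net-section rupture governs)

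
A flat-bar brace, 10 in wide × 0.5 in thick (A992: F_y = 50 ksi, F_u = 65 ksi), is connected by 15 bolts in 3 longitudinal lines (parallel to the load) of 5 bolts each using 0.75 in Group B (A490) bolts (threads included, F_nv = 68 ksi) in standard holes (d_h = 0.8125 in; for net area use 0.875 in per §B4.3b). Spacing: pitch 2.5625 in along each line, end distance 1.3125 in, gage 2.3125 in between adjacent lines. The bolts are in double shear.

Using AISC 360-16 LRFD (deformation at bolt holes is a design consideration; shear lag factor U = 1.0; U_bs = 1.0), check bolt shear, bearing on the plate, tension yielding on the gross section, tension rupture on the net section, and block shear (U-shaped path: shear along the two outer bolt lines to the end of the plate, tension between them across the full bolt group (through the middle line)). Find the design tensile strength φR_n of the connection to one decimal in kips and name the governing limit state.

Bolt shear: A_b = π(0.75)²/4 = 0.44179 in². φR_n = 0.75 × 68 × 0.44179 × 15 × 2 = 675.9 kips.
Bearing (0.5 in plate, F_u = 65 ksi): end bolts L_c = 1.3125 − 0.8125/2 = 0.90625, R_n = min(1.2×0.90625×0.5×65, 2.4×0.75×0.5×65) = 35.344 kips/bolt; interior L_c = 2.5625 − 0.8125 = 1.75, R_n = 58.5 kips/bolt. φR_n = 0.75 × (3×35.344 + 12×58.5) = 606.0 kips.
Tension yield (gross): A_g = 10×0.5 = 5 in². φR_n = 0.90 × 50 × 5 = 225.0 kips.
Tension rupture (net): A_n = (10 − 3×0.875)×0.5 = 3.6875 in² (U = 1.0, A_e = A_n). φR_n = 0.75 × 65 × 3.6875 = 179.8 kips.
Block shear: shear path 2×[1.3125+4×2.5625] = 2×11.5625 in, A_gv = 11.563, A_nv = 2×(11.5625 − 4.5×0.875)×0.5 = 7.625 in²; tension across gage: (4.625 − 2×0.875)×0.5 = 1.4375 in². R_n = min(0.6×65×7.625, 0.6×50×11.563) + 1.0×65×1.4375 = min(297.38, 346.89) + 93.438 = 390.82 kips. φR_n = 0.75 × 390.82 = 293.1 kips.
Governing: min(675.9, 606.0, 225.0, 179.8, 293.1) = 179.8 kips → net-section rupture.

179.8 kips (net-section rupture governs)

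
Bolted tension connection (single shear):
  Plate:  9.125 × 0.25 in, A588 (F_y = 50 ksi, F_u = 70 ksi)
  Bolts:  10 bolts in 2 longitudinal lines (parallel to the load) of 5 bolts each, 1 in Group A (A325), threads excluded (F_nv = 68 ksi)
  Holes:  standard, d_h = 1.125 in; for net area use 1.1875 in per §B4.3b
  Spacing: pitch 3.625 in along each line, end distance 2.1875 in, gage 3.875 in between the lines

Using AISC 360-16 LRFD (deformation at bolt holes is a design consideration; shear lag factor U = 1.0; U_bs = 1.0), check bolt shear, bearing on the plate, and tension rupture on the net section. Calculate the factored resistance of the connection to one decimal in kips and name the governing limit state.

Bolt shear: A_b = π(1)²/4 = 0.7854 in². φR_n = 0.75 × 68 × 0.7854 × 10 × 1 = 400.6 kips.
Bearing (0.25 in plate, F_u = 70 ksi): end bolts L_c = 2.1875 − 1.125/2 = 1.625, R_n = min(1.2×1.625×0.25×70, 2.4×1×0.25×70) = 34.125 kips/bolt; interior L_c = 3.625 − 1.125 = 2.5, R_n = 42 kips/bolt. φR_n = 0.75 × (2×34.125 + 8×42) = 303.2 kips.
Tension rupture (net): A_n = (9.125 − 2×1.1875)×0.25 = 1.6875 in² (U = 1.0, A_e = A_n). φR_n = 0.75 × 70 × 1.6875 = 88.6 kips.
Governing: min(400.6, 303.2, 88.6) = 88.6 kips → net-section rupture.

88.6 kips (net-section rupture governs)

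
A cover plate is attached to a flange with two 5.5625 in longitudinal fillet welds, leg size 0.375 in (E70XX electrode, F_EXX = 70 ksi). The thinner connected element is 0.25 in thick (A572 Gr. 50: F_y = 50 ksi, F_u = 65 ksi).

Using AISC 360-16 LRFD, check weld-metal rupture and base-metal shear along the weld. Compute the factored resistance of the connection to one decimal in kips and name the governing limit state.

Weld metal: throat = 0.707×0.375 = 0.26513 in, L = 2×5.5625 = 11.125 in. φR_n = 0.75 × 0.6 × 70 × 0.26513 × 11.125 = 92.9 kips.
Base metal shear (0.25 in plate): yield φR_n = 1.0×0.6×50×0.25×11.125 = 83.4 kips; rupture φR_n = 0.75×0.6×65×0.25×11.125 = 81.4 kips; take 81.4 kips (rupture).
Governing: min(92.9, 81.4) = 81.4 kips → base-metal shear.

81.4 kips (base-metal shear governs)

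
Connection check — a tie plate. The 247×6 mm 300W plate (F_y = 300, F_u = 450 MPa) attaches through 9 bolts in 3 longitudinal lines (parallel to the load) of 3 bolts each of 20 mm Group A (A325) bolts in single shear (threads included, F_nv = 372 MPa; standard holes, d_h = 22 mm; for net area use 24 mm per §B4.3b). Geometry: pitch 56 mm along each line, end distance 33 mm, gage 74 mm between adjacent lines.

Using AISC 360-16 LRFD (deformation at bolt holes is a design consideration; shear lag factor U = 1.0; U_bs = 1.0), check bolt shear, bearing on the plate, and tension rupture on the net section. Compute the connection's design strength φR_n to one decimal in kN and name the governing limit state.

Bolt shear: A_b = π(20)²/4 = 314.16 mm². φR_n = 0.75 × 372 × 314.16 × 9 × 1 = 788.9 kN.
Bearing (6 mm plate, F_u = 450 MPa): end bolts L_c = 33 − 22/2 = 22, R_n = min(1.2×22×6×450, 2.4×20×6×450) = 71.28 kN/bolt; interior L_c = 56 − 22 = 34, R_n = 110.16 kN/bolt. φR_n = 0.75 × (3×71.28 + 6×110.16) = 656.1 kN.
Tension rupture (net): A_n = (247 − 3×24)×6 = 1050 mm² (U = 1.0, A_e = A_n). φR_n = 0.75 × 450 × 1050 = 354.4 kN.
Governing: min(788.9, 656.1, 354.4) = 354.4 kN → net-section rupture.

354.4 kN (net-section rupture governs)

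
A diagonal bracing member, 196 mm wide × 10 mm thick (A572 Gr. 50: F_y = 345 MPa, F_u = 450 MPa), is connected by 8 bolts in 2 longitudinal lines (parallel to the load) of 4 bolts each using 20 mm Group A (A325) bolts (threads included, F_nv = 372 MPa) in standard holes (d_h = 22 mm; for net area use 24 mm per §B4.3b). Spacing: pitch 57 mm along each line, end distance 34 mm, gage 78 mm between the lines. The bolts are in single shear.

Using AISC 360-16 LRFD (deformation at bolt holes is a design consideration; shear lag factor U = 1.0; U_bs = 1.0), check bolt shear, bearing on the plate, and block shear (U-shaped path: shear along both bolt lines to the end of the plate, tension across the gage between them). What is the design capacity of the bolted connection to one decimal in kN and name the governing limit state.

672.3 kN (block shear governs)

Bolt shear: A_b = π(20)²/4 = 314.16 mm². φR_n = 0.75 × 372 × 314.16 × 8 × 1 = 701.2 kN.
Bearing (10 mm plate, F_u = 450 MPa): end bolts L_c = 34 − 22/2 = 23, R_n = min(1.2×23×10×450, 2.4×20×10×450) = 124.2 kN/bolt; interior L_c = 57 − 22 = 35, R_n = 189 kN/bolt. φR_n = 0.75 × (2×124.2 + 6×189) = 1036.8 kN.
Block shear: shear path 2×[34+3×57] = 2×205 mm, A_gv = 4100, A_nv = 2×(205 − 3.5×24)×10 = 2420 mm²; tension across gage: (78 − 1×24)×10 = 540 mm². R_n = min(0.6×450×2420, 0.6×345×4100) + 1.0×450×540 = min(653.4, 848.7) + 243 = 896.4 kN. φR_n = 0.75 × 896.4 = 672.3 kN.
Governing: min(701.2, 1036.8, 672.3) = 672.3 kN → block shear.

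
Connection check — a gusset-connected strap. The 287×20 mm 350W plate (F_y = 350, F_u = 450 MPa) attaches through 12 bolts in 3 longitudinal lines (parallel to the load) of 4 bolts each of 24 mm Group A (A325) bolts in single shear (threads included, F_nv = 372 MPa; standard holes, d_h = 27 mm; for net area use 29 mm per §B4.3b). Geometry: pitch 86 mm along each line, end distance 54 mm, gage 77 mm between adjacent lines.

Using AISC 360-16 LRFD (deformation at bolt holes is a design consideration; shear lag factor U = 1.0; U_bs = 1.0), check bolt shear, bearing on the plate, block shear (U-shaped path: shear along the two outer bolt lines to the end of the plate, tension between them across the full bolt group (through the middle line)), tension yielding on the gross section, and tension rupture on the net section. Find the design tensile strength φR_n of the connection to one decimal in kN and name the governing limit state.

Bolt shear: A_b = π(24)²/4 = 452.39 mm². φR_n = 0.75 × 372 × 452.39 × 12 × 1 = 1514.6 kN.
Bearing (20 mm plate, F_u = 450 MPa): end bolts L_c = 54 − 27/2 = 40.5, R_n = min(1.2×40.5×20×450, 2.4×24×20×450) = 437.4 kN/bolt; interior L_c = 86 − 27 = 59, R_n = 518.4 kN/bolt. φR_n = 0.75 × (3×437.4 + 9×518.4) = 4483.4 kN.
Block shear: shear path 2×[54+3×86] = 2×312 mm, A_gv = 12480, A_nv = 2×(312 − 3.5×29)×20 = 8420 mm²; tension across gage: (154 − 2×29)×20 = 1920 mm². R_n = min(0.6×450×8420, 0.6×350×12480) + 1.0×450×1920 = min(2273.4, 2620.8) + 864 = 3137.4 kN. φR_n = 0.75 × 3137.4 = 2353.1 kN.
Tension yield (gross): A_g = 287×20 = 5740 mm². φR_n = 0.90 × 350 × 5740 = 1808.1 kN.
Tension rupture (net): A_n = (287 − 3×29)×20 = 4000 mm² (U = 1.0, A_e = A_n). φR_n = 0.75 × 450 × 4000 = 1350.0 kN.
Governing: min(1514.6, 4483.4, 2353.1, 1808.1, 1350.0) = 1350.0 kN → net-section rupture.

1350.0 kN (net-section rupture governs)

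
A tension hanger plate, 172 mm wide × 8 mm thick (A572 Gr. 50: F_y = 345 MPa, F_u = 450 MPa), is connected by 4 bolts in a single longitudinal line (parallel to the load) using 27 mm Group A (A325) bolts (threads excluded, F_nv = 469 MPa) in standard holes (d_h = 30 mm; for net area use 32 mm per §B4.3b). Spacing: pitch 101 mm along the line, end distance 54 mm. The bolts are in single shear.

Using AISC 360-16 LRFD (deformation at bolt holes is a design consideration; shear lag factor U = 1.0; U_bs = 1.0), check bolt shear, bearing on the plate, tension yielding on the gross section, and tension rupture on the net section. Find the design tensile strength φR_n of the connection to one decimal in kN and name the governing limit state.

Bolt shear: A_b = π(27)²/4 = 572.56 mm². φR_n = 0.75 × 469 × 572.56 × 4 × 1 = 805.6 kN.
Bearing (8 mm plate, F_u = 450 MPa): end bolts L_c = 54 − 30/2 = 39, R_n = min(1.2×39×8×450, 2.4×27×8×450) = 168.48 kN/bolt; interior L_c = 101 − 30 = 71, R_n = 233.28 kN/bolt. φR_n = 0.75 × (1×168.48 + 3×233.28) = 651.2 kN.
Tension yield (gross): A_g = 172×8 = 1376 mm². φR_n = 0.90 × 345 × 1376 = 427.2 kN.
Tension rupture (net): A_n = (172 − 1×32)×8 = 1120 mm² (U = 1.0, A_e = A_n). φR_n = 0.75 × 450 × 1120 = 378.0 kN.
Governing: min(805.6, 651.2, 427.2, 378.0) = 378.0 kN → net-section rupture.

378.0 kN (net-section rupture governs)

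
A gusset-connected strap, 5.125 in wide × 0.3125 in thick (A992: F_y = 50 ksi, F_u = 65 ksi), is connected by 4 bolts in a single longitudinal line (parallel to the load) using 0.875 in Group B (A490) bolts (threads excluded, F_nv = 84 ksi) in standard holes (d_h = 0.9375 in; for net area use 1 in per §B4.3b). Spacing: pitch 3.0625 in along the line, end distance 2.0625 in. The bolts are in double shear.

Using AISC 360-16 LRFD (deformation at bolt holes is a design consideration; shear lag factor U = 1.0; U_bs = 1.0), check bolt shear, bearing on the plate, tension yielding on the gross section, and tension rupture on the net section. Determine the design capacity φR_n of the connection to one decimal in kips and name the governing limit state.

62.8 kips (net-section rupture governs)

Bolt shear: A_b = π(0.875)²/4 = 0.60132 in². φR_n = 0.75 × 84 × 0.60132 × 4 × 2 = 303.1 kips.
Bearing (0.3125 in plate, F_u = 65 ksi): end bolts L_c = 2.0625 − 0.9375/2 = 1.59375, R_n = min(1.2×1.59375×0.3125×65, 2.4×0.875×0.3125×65) = 38.848 kips/bolt; interior L_c = 3.0625 − 0.9375 = 2.125, R_n = 42.656 kips/bolt. φR_n = 0.75 × (1×38.848 + 3×42.656) = 125.1 kips.
Tension yield (gross): A_g = 5.125×0.3125 = 1.6016 in². φR_n = 0.90 × 50 × 1.6016 = 72.1 kips.
Tension rupture (net): A_n = (5.125 − 1×1)×0.3125 = 1.2891 in² (U = 1.0, A_e = A_n). φR_n = 0.75 × 65 × 1.2891 = 62.8 kips.
Governing: min(303.1, 125.1, 72.1, 62.8) = 62.8 kips → net-section rupture.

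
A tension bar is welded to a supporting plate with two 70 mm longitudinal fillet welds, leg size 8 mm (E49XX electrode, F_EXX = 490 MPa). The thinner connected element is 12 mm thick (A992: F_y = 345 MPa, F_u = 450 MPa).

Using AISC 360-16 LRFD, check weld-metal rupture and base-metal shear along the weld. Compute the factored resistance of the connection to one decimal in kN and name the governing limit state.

174.6 kN (weld metal governs)

Weld metal: throat = 0.707×8 = 5.656 mm, L = 2×70 = 140 mm. φR_n = 0.75 × 0.6 × 490 × 5.656 × 140 = 174.6 kN.
Base metal shear (12 mm plate): yield φR_n = 1.0×0.6×345×12×140 = 347.8 kN; rupture φR_n = 0.75×0.6×450×12×140 = 340.2 kN; take 340.2 kN (rupture).
Governing: min(174.6, 340.2) = 174.6 kN → weld metal.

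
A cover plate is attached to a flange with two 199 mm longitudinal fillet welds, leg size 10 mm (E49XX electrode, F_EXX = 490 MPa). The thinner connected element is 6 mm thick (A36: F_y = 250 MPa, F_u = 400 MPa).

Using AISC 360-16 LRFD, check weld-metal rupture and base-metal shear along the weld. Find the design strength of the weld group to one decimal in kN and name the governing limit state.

358.2 kN (base-metal shear governs)

Weld metal: throat = 0.707×10 = 7.07 mm, L = 2×199 = 398 mm. φR_n = 0.75 × 0.6 × 490 × 7.07 × 398 = 620.5 kN.
Base metal shear (6 mm plate): yield φR_n = 1.0×0.6×250×6×398 = 358.2 kN; rupture φR_n = 0.75×0.6×400×6×398 = 429.8 kN; take 358.2 kN (yield).
Governing: min(620.5, 358.2) = 358.2 kN → base-metal shear.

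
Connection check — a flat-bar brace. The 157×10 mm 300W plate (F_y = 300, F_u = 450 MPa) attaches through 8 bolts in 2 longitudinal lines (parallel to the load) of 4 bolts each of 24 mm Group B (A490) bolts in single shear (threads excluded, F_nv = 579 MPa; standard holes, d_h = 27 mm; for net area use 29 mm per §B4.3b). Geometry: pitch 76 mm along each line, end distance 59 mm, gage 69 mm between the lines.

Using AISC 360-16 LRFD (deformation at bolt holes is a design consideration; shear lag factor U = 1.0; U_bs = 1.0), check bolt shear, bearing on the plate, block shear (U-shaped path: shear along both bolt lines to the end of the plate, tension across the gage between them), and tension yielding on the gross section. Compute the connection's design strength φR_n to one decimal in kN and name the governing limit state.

423.9 kN (gross-section yield governs)

Bolt shear: A_b = π(24)²/4 = 452.39 mm². φR_n = 0.75 × 579 × 452.39 × 8 × 1 = 1571.6 kN.
Bearing (10 mm plate, F_u = 450 MPa): end bolts L_c = 59 − 27/2 = 45.5, R_n = min(1.2×45.5×10×450, 2.4×24×10×450) = 245.7 kN/bolt; interior L_c = 76 − 27 = 49, R_n = 259.2 kN/bolt. φR_n = 0.75 × (2×245.7 + 6×259.2) = 1535.0 kN.
Block shear: shear path 2×[59+3×76] = 2×287 mm, A_gv = 5740, A_nv = 2×(287 − 3.5×29)×10 = 3710 mm²; tension across gage: (69 − 1×29)×10 = 400 mm². R_n = min(0.6×450×3710, 0.6×300×5740) + 1.0×450×400 = min(1001.7, 1033.2) + 180 = 1181.7 kN. φR_n = 0.75 × 1181.7 = 886.3 kN.
Tension yield (gross): A_g = 157×10 = 1570 mm². φR_n = 0.90 × 300 × 1570 = 423.9 kN.
Governing: min(1571.6, 1535.0, 886.3, 423.9) = 423.9 kN → gross-section yield.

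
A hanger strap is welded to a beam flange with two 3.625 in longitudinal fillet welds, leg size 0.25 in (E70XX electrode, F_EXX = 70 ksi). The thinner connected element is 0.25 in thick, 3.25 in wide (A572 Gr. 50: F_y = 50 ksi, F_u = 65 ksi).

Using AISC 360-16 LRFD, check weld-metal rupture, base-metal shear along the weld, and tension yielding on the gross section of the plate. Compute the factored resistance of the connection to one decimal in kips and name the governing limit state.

Weld metal: throat = 0.707×0.25 = 0.17675 in, L = 2×3.625 = 7.25 in. φR_n = 0.75 × 0.6 × 70 × 0.17675 × 7.25 = 40.4 kips.
Base metal shear (0.25 in plate): yield φR_n = 1.0×0.6×50×0.25×7.25 = 54.4 kips; rupture φR_n = 0.75×0.6×65×0.25×7.25 = 53.0 kips; take 53.0 kips (rupture).
Tension yield (gross): A_g = 3.25×0.25 = 0.8125 in². φR_n = 0.90 × 50 × 0.8125 = 36.6 kips.
Governing: min(40.4, 53.0, 36.6) = 36.6 kips → gross-section yield.

36.6 kips (gross-section yield governs)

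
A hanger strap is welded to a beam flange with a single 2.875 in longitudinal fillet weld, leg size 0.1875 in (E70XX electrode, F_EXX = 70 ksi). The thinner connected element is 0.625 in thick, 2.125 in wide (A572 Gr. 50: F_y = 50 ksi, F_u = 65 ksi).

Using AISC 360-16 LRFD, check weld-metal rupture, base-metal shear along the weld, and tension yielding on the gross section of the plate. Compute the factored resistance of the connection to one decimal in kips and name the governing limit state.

12.0 kips (weld metal governs)

Weld metal: throat = 0.707×0.1875 = 0.13256 in, L = 2.875 in. φR_n = 0.75 × 0.6 × 70 × 0.13256 × 2.875 = 12.0 kips.
Base metal shear (0.625 in plate): yield φR_n = 1.0×0.6×50×0.625×2.875 = 53.9 kips; rupture φR_n = 0.75×0.6×65×0.625×2.875 = 52.6 kips; take 52.6 kips (rupture).
Tension yield (gross): A_g = 2.125×0.625 = 1.3281 in². φR_n = 0.90 × 50 × 1.3281 = 59.8 kips.
Governing: min(12.0, 52.6, 59.8) = 12.0 kips → weld metal.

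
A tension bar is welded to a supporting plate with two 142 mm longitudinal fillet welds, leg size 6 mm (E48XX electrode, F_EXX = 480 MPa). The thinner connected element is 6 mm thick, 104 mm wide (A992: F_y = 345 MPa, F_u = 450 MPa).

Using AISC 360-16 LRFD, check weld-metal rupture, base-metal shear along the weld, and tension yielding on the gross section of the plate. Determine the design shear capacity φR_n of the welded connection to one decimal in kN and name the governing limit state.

193.8 kN (gross-section yield governs)

Weld metal: throat = 0.707×6 = 4.242 mm, L = 2×142 = 284 mm. φR_n = 0.75 × 0.6 × 480 × 4.242 × 284 = 260.2 kN.
Base metal shear (6 mm plate): yield φR_n = 1.0×0.6×345×6×284 = 352.7 kN; rupture φR_n = 0.75×0.6×450×6×284 = 345.1 kN; take 345.1 kN (rupture).
Tension yield (gross): A_g = 104×6 = 624 mm². φR_n = 0.90 × 345 × 624 = 193.8 kN.
Governing: min(260.2, 345.1, 193.8) = 193.8 kN → gross-section yield.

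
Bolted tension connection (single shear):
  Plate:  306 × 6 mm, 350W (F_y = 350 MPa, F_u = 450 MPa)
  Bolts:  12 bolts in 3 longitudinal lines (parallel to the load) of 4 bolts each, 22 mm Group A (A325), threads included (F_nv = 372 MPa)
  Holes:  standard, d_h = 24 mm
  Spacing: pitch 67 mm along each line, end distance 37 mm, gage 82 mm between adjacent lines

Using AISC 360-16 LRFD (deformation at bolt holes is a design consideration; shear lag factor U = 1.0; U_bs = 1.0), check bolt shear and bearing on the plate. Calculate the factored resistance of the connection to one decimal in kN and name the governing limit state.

Bolt shear: A_b = π(22)²/4 = 380.13 mm². φR_n = 0.75 × 372 × 380.13 × 12 × 1 = 1272.7 kN.
Bearing (6 mm plate, F_u = 450 MPa): end bolts L_c = 37 − 24/2 = 25, R_n = min(1.2×25×6×450, 2.4×22×6×450) = 81 kN/bolt; interior L_c = 67 − 24 = 43, R_n = 139.32 kN/bolt. φR_n = 0.75 × (3×81 + 9×139.32) = 1122.7 kN.
Governing: min(1272.7, 1122.7) = 1122.7 kN → bearing.

1122.7 kN (bearing governs)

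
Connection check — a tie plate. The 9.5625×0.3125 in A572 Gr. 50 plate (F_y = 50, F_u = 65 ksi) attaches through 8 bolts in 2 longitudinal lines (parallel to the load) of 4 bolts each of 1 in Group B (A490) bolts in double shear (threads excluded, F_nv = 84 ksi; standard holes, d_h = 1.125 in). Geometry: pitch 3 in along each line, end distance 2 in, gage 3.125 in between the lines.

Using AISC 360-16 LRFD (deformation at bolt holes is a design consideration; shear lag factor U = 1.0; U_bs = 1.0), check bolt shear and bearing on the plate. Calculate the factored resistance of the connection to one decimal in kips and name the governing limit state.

Bolt shear: A_b = π(1)²/4 = 0.7854 in². φR_n = 0.75 × 84 × 0.7854 × 8 × 2 = 791.7 kips.
Bearing (0.3125 in plate, F_u = 65 ksi): end bolts L_c = 2 − 1.125/2 = 1.4375, R_n = min(1.2×1.4375×0.3125×65, 2.4×1×0.3125×65) = 35.039 kips/bolt; interior L_c = 3 − 1.125 = 1.875, R_n = 45.703 kips/bolt. φR_n = 0.75 × (2×35.039 + 6×45.703) = 258.2 kips.
Governing: min(791.7, 258.2) = 258.2 kips → bearing.

258.2 kips (bearing governs)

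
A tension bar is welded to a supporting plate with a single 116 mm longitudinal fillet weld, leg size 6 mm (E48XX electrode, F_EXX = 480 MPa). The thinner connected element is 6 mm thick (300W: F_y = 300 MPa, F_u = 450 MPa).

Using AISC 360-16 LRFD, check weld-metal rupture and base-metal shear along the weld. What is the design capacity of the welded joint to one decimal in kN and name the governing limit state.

106.3 kN (weld metal governs)

Weld metal: throat = 0.707×6 = 4.242 mm, L = 116 mm. φR_n = 0.75 × 0.6 × 480 × 4.242 × 116 = 106.3 kN.
Base metal shear (6 mm plate): yield φR_n = 1.0×0.6×300×6×116 = 125.3 kN; rupture φR_n = 0.75×0.6×450×6×116 = 140.9 kN; take 125.3 kN (yield).
Governing: min(106.3, 125.3) = 106.3 kN → weld metal.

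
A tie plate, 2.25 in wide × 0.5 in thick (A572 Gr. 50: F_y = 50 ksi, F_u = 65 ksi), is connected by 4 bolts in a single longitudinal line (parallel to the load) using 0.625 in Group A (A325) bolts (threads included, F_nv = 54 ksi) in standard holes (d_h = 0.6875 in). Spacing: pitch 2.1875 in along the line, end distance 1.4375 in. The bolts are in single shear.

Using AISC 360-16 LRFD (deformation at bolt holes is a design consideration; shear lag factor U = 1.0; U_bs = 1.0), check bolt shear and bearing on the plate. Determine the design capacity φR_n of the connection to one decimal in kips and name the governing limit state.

Bolt shear: A_b = π(0.625)²/4 = 0.3068 in². φR_n = 0.75 × 54 × 0.3068 × 4 × 1 = 49.7 kips.
Bearing (0.5 in plate, F_u = 65 ksi): end bolts L_c = 1.4375 − 0.6875/2 = 1.09375, R_n = min(1.2×1.09375×0.5×65, 2.4×0.625×0.5×65) = 42.656 kips/bolt; interior L_c = 2.1875 − 0.6875 = 1.5, R_n = 48.75 kips/bolt. φR_n = 0.75 × (1×42.656 + 3×48.75) = 141.7 kips.
Governing: min(49.7, 141.7) = 49.7 kips → bolt shear.

49.7 kips (bolt shear governs)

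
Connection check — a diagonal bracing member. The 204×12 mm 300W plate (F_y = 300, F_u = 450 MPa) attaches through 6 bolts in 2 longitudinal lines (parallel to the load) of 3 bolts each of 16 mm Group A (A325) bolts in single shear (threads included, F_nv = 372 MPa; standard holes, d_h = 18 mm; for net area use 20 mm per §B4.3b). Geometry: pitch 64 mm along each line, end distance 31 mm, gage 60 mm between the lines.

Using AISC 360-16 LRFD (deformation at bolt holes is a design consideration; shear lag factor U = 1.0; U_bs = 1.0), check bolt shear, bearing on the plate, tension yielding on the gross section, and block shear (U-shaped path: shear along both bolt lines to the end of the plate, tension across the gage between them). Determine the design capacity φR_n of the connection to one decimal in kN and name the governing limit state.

336.6 kN (bolt shear governs)

Bolt shear: A_b = π(16)²/4 = 201.06 mm². φR_n = 0.75 × 372 × 201.06 × 6 × 1 = 336.6 kN.
Bearing (12 mm plate, F_u = 450 MPa): end bolts L_c = 31 − 18/2 = 22, R_n = min(1.2×22×12×450, 2.4×16×12×450) = 142.56 kN/bolt; interior L_c = 64 − 18 = 46, R_n = 207.36 kN/bolt. φR_n = 0.75 × (2×142.56 + 4×207.36) = 835.9 kN.
Tension yield (gross): A_g = 204×12 = 2448 mm². φR_n = 0.90 × 300 × 2448 = 661.0 kN.
Block shear: shear path 2×[31+2×64] = 2×159 mm, A_gv = 3816, A_nv = 2×(159 − 2.5×20)×12 = 2616 mm²; tension across gage: (60 − 1×20)×12 = 480 mm². R_n = min(0.6×450×2616, 0.6×300×3816) + 1.0×450×480 = min(706.32, 686.88) + 216 = 902.88 kN. φR_n = 0.75 × 902.88 = 677.2 kN.
Governing: min(336.6, 835.9, 661.0, 677.2) = 336.6 kN → bolt shear.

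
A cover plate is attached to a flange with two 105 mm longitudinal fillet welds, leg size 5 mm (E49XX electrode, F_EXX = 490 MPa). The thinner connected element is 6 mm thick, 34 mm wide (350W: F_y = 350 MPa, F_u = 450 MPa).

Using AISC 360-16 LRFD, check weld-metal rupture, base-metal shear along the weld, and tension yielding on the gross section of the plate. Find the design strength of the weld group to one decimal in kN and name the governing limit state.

64.3 kN (gross-section yield governs)

Weld metal: throat = 0.707×5 = 3.535 mm, L = 2×105 = 210 mm. φR_n = 0.75 × 0.6 × 490 × 3.535 × 210 = 163.7 kN.
Base metal shear (6 mm plate): yield φR_n = 1.0×0.6×350×6×210 = 264.6 kN; rupture φR_n = 0.75×0.6×450×6×210 = 255.2 kN; take 255.2 kN (rupture).
Tension yield (gross): A_g = 34×6 = 204 mm². φR_n = 0.90 × 350 × 204 = 64.3 kN.
Governing: min(163.7, 255.2, 64.3) = 64.3 kN → gross-section yield.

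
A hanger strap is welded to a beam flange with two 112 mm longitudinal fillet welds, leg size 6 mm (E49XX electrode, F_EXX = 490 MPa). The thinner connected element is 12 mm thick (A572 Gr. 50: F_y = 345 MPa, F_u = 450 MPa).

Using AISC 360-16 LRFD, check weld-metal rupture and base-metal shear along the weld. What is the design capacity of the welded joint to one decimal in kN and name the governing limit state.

209.5 kN (weld metal governs)

Weld metal: throat = 0.707×6 = 4.242 mm, L = 2×112 = 224 mm. φR_n = 0.75 × 0.6 × 490 × 4.242 × 224 = 209.5 kN.
Base metal shear (12 mm plate): yield φR_n = 1.0×0.6×345×12×224 = 556.4 kN; rupture φR_n = 0.75×0.6×450×12×224 = 544.3 kN; take 544.3 kN (rupture).
Governing: min(209.5, 544.3) = 209.5 kN → weld metal.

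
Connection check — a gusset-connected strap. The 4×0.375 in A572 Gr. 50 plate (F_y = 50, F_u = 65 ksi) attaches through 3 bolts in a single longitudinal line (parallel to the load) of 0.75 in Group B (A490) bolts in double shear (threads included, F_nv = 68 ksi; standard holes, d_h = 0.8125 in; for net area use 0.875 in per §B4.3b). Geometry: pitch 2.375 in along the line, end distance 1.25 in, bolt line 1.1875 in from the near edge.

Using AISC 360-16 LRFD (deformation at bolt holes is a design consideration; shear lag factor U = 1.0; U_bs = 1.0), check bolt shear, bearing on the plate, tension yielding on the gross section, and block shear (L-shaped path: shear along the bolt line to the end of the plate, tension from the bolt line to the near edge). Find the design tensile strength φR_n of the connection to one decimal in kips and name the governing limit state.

Bolt shear: A_b = π(0.75)²/4 = 0.44179 in². φR_n = 0.75 × 68 × 0.44179 × 3 × 2 = 135.2 kips.
Bearing (0.375 in plate, F_u = 65 ksi): end bolts L_c = 1.25 − 0.8125/2 = 0.84375, R_n = min(1.2×0.84375×0.375×65, 2.4×0.75×0.375×65) = 24.68 kips/bolt; interior L_c = 2.375 − 0.8125 = 1.5625, R_n = 43.875 kips/bolt. φR_n = 0.75 × (1×24.68 + 2×43.875) = 84.3 kips.
Tension yield (gross): A_g = 4×0.375 = 1.5 in². φR_n = 0.90 × 50 × 1.5 = 67.5 kips.
Block shear: shear path 1×[1.25+2×2.375] = 1×6 in, A_gv = 2.25, A_nv = 1×(6 − 2.5×0.875)×0.375 = 1.4297 in²; tension to near edge: (1.1875 − 0.5×0.875)×0.375 = 0.28125 in². R_n = min(0.6×65×1.4297, 0.6×50×2.25) + 1.0×65×0.28125 = min(55.758, 67.5) + 18.281 = 74.039 kips. φR_n = 0.75 × 74.039 = 55.5 kips.
Governing: min(135.2, 84.3, 67.5, 55.5) = 55.5 kips → block shear.

55.5 kips (block shear governs)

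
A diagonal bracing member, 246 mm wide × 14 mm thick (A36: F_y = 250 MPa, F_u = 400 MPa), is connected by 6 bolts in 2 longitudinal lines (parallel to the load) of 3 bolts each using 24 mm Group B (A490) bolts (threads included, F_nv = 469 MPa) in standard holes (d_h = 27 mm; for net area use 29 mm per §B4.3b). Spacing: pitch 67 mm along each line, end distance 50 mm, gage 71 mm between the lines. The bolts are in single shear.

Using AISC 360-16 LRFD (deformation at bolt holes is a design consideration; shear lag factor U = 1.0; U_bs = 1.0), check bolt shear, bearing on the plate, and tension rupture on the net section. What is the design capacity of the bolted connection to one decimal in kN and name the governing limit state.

Bolt shear: A_b = π(24)²/4 = 452.39 mm². φR_n = 0.75 × 469 × 452.39 × 6 × 1 = 954.8 kN.
Bearing (14 mm plate, F_u = 400 MPa): end bolts L_c = 50 − 27/2 = 36.5, R_n = min(1.2×36.5×14×400, 2.4×24×14×400) = 245.28 kN/bolt; interior L_c = 67 − 27 = 40, R_n = 268.8 kN/bolt. φR_n = 0.75 × (2×245.28 + 4×268.8) = 1174.3 kN.
Tension rupture (net): A_n = (246 − 2×29)×14 = 2632 mm² (U = 1.0, A_e = A_n). φR_n = 0.75 × 400 × 2632 = 789.6 kN.
Governing: min(954.8, 1174.3, 789.6) = 789.6 kN → net-section rupture.

789.6 kN (net-section rupture governs)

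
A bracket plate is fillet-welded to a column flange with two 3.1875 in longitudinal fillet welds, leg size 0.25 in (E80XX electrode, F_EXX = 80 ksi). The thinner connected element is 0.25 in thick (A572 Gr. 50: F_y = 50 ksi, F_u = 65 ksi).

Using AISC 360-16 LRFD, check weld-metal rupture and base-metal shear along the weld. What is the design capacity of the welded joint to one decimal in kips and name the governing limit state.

Weld metal: throat = 0.707×0.25 = 0.17675 in, L = 2×3.1875 = 6.375 in. φR_n = 0.75 × 0.6 × 80 × 0.17675 × 6.375 = 40.6 kips.
Base metal shear (0.25 in plate): yield φR_n = 1.0×0.6×50×0.25×6.375 = 47.8 kips; rupture φR_n = 0.75×0.6×65×0.25×6.375 = 46.6 kips; take 46.6 kips (rupture).
Governing: min(40.6, 46.6) = 40.6 kips → weld metal.

40.6 kips (weld metal governs)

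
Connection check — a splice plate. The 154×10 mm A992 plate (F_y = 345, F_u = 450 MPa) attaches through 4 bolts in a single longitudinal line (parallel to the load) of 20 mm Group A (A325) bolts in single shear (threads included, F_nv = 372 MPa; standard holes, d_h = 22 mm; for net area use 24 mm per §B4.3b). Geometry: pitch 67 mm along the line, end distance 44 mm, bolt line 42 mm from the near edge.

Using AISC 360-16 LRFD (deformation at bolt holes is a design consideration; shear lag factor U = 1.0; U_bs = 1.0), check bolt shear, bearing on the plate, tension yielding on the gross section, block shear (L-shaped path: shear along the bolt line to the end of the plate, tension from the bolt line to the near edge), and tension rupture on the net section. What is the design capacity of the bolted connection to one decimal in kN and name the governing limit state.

Bolt shear: A_b = π(20)²/4 = 314.16 mm². φR_n = 0.75 × 372 × 314.16 × 4 × 1 = 350.6 kN.
Bearing (10 mm plate, F_u = 450 MPa): end bolts L_c = 44 − 22/2 = 33, R_n = min(1.2×33×10×450, 2.4×20×10×450) = 178.2 kN/bolt; interior L_c = 67 − 22 = 45, R_n = 216 kN/bolt. φR_n = 0.75 × (1×178.2 + 3×216) = 619.7 kN.
Tension yield (gross): A_g = 154×10 = 1540 mm². φR_n = 0.90 × 345 × 1540 = 478.2 kN.
Block shear: shear path 1×[44+3×67] = 1×245 mm, A_gv = 2450, A_nv = 1×(245 − 3.5×24)×10 = 1610 mm²; tension to near edge: (42 − 0.5×24)×10 = 300 mm². R_n = min(0.6×450×1610, 0.6×345×2450) + 1.0×450×300 = min(434.7, 507.15) + 135 = 569.7 kN. φR_n = 0.75 × 569.7 = 427.3 kN.
Tension rupture (net): A_n = (154 − 1×24)×10 = 1300 mm² (U = 1.0, A_e = A_n). φR_n = 0.75 × 450 × 1300 = 438.8 kN.
Governing: min(350.6, 619.7, 478.2, 427.3, 438.8) = 350.6 kN → bolt shear.

350.6 kN (bolt shear governs)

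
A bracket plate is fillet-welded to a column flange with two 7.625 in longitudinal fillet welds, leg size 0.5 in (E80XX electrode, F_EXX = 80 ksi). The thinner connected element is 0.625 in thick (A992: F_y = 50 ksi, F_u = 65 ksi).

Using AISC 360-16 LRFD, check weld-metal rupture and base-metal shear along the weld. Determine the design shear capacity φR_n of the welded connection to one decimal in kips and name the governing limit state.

Weld metal: throat = 0.707×0.5 = 0.3535 in, L = 2×7.625 = 15.25 in. φR_n = 0.75 × 0.6 × 80 × 0.3535 × 15.25 = 194.1 kips.
Base metal shear (0.625 in plate): yield φR_n = 1.0×0.6×50×0.625×15.25 = 285.9 kips; rupture φR_n = 0.75×0.6×65×0.625×15.25 = 278.8 kips; take 278.8 kips (rupture).
Governing: min(194.1, 278.8) = 194.1 kips → weld metal.

194.1 kips (weld metal governs)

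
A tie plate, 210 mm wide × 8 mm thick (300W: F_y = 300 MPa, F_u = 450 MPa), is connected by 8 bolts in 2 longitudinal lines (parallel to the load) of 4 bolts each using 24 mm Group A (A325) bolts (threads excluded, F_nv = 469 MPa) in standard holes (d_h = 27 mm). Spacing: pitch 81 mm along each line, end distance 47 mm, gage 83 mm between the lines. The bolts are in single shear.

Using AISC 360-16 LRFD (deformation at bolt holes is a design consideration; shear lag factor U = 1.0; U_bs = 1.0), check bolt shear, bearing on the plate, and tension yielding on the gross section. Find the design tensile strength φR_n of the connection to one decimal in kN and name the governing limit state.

453.6 kN (gross-section yield governs)

Bolt shear: A_b = π(24)²/4 = 452.39 mm². φR_n = 0.75 × 469 × 452.39 × 8 × 1 = 1273.0 kN.
Bearing (8 mm plate, F_u = 450 MPa): end bolts L_c = 47 − 27/2 = 33.5, R_n = min(1.2×33.5×8×450, 2.4×24×8×450) = 144.72 kN/bolt; interior L_c = 81 − 27 = 54, R_n = 207.36 kN/bolt. φR_n = 0.75 × (2×144.72 + 6×207.36) = 1150.2 kN.
Tension yield (gross): A_g = 210×8 = 1680 mm². φR_n = 0.90 × 300 × 1680 = 453.6 kN.
Governing: min(1273.0, 1150.2, 453.6) = 453.6 kN → gross-section yield.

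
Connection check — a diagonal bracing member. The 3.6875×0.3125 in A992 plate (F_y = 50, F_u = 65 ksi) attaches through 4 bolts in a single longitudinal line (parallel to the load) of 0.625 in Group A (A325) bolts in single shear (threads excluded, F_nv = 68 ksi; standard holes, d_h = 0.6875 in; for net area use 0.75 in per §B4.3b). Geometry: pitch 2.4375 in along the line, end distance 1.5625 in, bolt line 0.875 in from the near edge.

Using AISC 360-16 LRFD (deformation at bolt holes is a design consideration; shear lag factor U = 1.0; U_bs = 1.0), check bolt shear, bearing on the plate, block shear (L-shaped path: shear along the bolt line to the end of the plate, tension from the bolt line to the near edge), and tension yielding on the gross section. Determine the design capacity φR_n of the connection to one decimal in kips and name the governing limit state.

51.9 kips (gross-section yield governs)

Bolt shear: A_b = π(0.625)²/4 = 0.3068 in². φR_n = 0.75 × 68 × 0.3068 × 4 × 1 = 62.6 kips.
Bearing (0.3125 in plate, F_u = 65 ksi): end bolts L_c = 1.5625 − 0.6875/2 = 1.21875, R_n = min(1.2×1.21875×0.3125×65, 2.4×0.625×0.3125×65) = 29.707 kips/bolt; interior L_c = 2.4375 − 0.6875 = 1.75, R_n = 30.469 kips/bolt. φR_n = 0.75 × (1×29.707 + 3×30.469) = 90.8 kips.
Block shear: shear path 1×[1.5625+3×2.4375] = 1×8.875 in, A_gv = 2.7734, A_nv = 1×(8.875 − 3.5×0.75)×0.3125 = 1.9531 in²; tension to near edge: (0.875 − 0.5×0.75)×0.3125 = 0.15625 in². R_n = min(0.6×65×1.9531, 0.6×50×2.7734) + 1.0×65×0.15625 = min(76.171, 83.202) + 10.156 = 86.327 kips. φR_n = 0.75 × 86.327 = 64.7 kips.
Tension yield (gross): A_g = 3.6875×0.3125 = 1.1523 in². φR_n = 0.90 × 50 × 1.1523 = 51.9 kips.
Governing: min(62.6, 90.8, 64.7, 51.9) = 51.9 kips → gross-section yield.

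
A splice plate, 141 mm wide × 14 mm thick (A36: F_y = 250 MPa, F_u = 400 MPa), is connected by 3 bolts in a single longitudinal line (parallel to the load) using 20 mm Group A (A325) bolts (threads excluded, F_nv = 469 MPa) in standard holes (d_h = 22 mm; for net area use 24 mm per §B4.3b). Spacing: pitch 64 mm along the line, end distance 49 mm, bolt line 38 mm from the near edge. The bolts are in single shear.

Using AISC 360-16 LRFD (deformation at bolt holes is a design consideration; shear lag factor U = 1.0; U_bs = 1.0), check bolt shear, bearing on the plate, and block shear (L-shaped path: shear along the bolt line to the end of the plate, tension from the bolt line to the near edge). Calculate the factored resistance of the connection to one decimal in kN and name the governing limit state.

331.5 kN (bolt shear governs)

Bolt shear: A_b = π(20)²/4 = 314.16 mm². φR_n = 0.75 × 469 × 314.16 × 3 × 1 = 331.5 kN.
Bearing (14 mm plate, F_u = 400 MPa): end bolts L_c = 49 − 22/2 = 38, R_n = min(1.2×38×14×400, 2.4×20×14×400) = 255.36 kN/bolt; interior L_c = 64 − 22 = 42, R_n = 268.8 kN/bolt. φR_n = 0.75 × (1×255.36 + 2×268.8) = 594.7 kN.
Block shear: shear path 1×[49+2×64] = 1×177 mm, A_gv = 2478, A_nv = 1×(177 − 2.5×24)×14 = 1638 mm²; tension to near edge: (38 − 0.5×24)×14 = 364 mm². R_n = min(0.6×400×1638, 0.6×250×2478) + 1.0×400×364 = min(393.12, 371.7) + 145.6 = 517.3 kN. φR_n = 0.75 × 517.3 = 388.0 kN.
Governing: min(331.5, 594.7, 388.0) = 331.5 kN → bolt shear.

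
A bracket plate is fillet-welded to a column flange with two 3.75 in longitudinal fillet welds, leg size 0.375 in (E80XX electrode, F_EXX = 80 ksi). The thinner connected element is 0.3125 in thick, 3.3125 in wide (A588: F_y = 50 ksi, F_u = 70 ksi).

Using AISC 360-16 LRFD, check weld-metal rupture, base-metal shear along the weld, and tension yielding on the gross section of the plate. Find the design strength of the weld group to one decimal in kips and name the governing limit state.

46.6 kips (gross-section yield governs)

Weld metal: throat = 0.707×0.375 = 0.26513 in, L = 2×3.75 = 7.5 in. φR_n = 0.75 × 0.6 × 80 × 0.26513 × 7.5 = 71.6 kips.
Base metal shear (0.3125 in plate): yield φR_n = 1.0×0.6×50×0.3125×7.5 = 70.3 kips; rupture φR_n = 0.75×0.6×70×0.3125×7.5 = 73.8 kips; take 70.3 kips (yield).
Tension yield (gross): A_g = 3.3125×0.3125 = 1.0352 in². φR_n = 0.90 × 50 × 1.0352 = 46.6 kips.
Governing: min(71.6, 70.3, 46.6) = 46.6 kips → gross-section yield.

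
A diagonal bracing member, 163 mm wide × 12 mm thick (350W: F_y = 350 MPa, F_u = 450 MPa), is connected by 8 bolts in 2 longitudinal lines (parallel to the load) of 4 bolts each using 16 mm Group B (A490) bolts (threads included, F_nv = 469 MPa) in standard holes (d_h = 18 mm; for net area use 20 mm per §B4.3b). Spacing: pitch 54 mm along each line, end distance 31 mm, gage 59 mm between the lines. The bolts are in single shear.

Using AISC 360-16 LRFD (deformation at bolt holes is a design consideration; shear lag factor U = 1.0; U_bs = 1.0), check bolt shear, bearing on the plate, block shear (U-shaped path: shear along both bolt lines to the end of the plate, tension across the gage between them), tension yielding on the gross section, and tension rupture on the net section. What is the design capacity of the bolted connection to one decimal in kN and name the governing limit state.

Bolt shear: A_b = π(16)²/4 = 201.06 mm². φR_n = 0.75 × 469 × 201.06 × 8 × 1 = 565.8 kN.
Bearing (12 mm plate, F_u = 450 MPa): end bolts L_c = 31 − 18/2 = 22, R_n = min(1.2×22×12×450, 2.4×16×12×450) = 142.56 kN/bolt; interior L_c = 54 − 18 = 36, R_n = 207.36 kN/bolt. φR_n = 0.75 × (2×142.56 + 6×207.36) = 1147.0 kN.
Block shear: shear path 2×[31+3×54] = 2×193 mm, A_gv = 4632, A_nv = 2×(193 − 3.5×20)×12 = 2952 mm²; tension across gage: (59 − 1×20)×12 = 468 mm². R_n = min(0.6×450×2952, 0.6×350×4632) + 1.0×450×468 = min(797.04, 972.72) + 210.6 = 1007.6 kN. φR_n = 0.75 × 1007.6 = 755.7 kN.
Tension yield (gross): A_g = 163×12 = 1956 mm². φR_n = 0.90 × 350 × 1956 = 616.1 kN.
Tension rupture (net): A_n = (163 − 2×20)×12 = 1476 mm² (U = 1.0, A_e = A_n). φR_n = 0.75 × 450 × 1476 = 498.2 kN.
Governing: min(565.8, 1147.0, 755.7, 616.1, 498.2) = 498.2 kN → net-section rupture.

498.2 kN (net-section rupture governs)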